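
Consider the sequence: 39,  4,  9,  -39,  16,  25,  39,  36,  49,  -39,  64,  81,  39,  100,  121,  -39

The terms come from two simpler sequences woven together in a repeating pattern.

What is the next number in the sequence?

144

Reading positions in blocks of 3 reveals the pattern ABB — 2 tracks woven together.
Track A: 39, -39, 39, -39, 39, -39 — the oscillation 39·(−1)^(n+1).
Track B: 4, 9, 16, 25, 36, 49, 64, 81, 100, 121 — perfect squares starting at 2².
The 17th slot belongs to track B; its 11th term is 144.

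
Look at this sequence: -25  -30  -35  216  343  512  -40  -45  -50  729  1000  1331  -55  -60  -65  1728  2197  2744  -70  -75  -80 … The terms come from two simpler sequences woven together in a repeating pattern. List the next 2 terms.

Reading positions in blocks of 6 reveals the pattern AAABBB — 2 tracks woven together.
Stream A is -25, -30, -35, -40, -45, -50, -55, -60, -65, -70, -75, -80, which is arithmetic, step −5.
Stream B is 216, 343, 512, 729, 1000, 1331, 1728, 2197, 2744, which is the cubes 6³, 7³, 8³, ….
Position 22 falls in stream B as its term 10, giving 3375.
The 23rd slot belongs to stream B; its 11th term is 4096.

3375, 4096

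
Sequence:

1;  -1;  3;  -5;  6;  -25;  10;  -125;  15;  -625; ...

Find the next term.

21

Taking every 2nd term gives 2 separate tracks.
Track A: 1, 3, 6, 10, 15 (triangular numbers n(n+1)/2 for n = 1, 2, …).
Track B: -1, -5, -25, -125, -625 (multiplying by 5 each time).
Term 11 comes from track A (its 6th entry): 21.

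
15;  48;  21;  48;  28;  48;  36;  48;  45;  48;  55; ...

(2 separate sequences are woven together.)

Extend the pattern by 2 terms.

Split by position mod 2 into 2 tracks.
Subsequence A: 15, 21, 28, 36, 45, 55 — triangular numbers n(n+1)/2 for n = 5, 6, ….
Subsequence B: 48, 48, 48, 48, 48 — the constant sequence 48.
Term 12 comes from subsequence B (its 6th entry): 48.
Position 13 → subsequence A, term 7 = 66.

48, 66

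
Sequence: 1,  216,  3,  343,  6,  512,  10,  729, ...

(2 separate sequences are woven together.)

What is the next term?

15

Positions 1, 3, 5, … form one subsequence and positions 2, 4, 6, … form another.
Track A: 1, 3, 6, 10 (triangular numbers n(n+1)/2 for n = 1, 2, …).
Track B: 216, 343, 512, 729 (the cubes 6³, 7³, 8³, …).
The 9th slot belongs to track A; its 5th term is 15.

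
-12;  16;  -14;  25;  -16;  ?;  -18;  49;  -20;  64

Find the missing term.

36

Split by position mod 2 into 2 tracks.
Subsequence A: -12, -14, -16, -18, -20 (arithmetic with common difference −2).
Subsequence B: 16, 25, ?, 49, 64 (consecutive squares n² from n = 4).
So the missing entry in subsequence B is 36.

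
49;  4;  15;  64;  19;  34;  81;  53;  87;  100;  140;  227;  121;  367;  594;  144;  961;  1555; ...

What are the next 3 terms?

Positions follow the repeating pattern ABB; grouping by letter gives 2 tracks.
Track A is 49, 64, 81, 100, 121, 144, which is perfect squares starting at 7².
Track B is 4, 15, 19, 34, 53, 87, 140, 227, 367, 594, 961, 1555, which is Fibonacci-style (each term is the sum of the two before it).
Position 19 → track A, term 7 = 169.
Term 20 comes from track B (its 13th entry): 2516.
Term 21 comes from track B (its 14th entry): 4071.

169, 2516, 4071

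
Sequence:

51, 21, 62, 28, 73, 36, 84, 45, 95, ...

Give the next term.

55

The terms cycle through 2 interleaved subsequences.
Track A = 51, 62, 73, 84, 95: arithmetic, step +11.
Track B = 21, 28, 36, 45: triangular numbers starting at T_6.
Position 10 → track B, term 5 = 55.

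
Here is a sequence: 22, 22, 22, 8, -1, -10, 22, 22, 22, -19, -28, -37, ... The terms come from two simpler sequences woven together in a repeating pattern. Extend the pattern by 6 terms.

The slot pattern repeats as AAABBB (period 6), so there are 2 interleaved tracks.
Subsequence A: 22, 22, 22, 22, 22, 22 (the constant sequence 22).
Subsequence B: 8, -1, -10, -19, -28, -37 (linear: a_n = 17 − 9·n).
The 13th slot belongs to subsequence A; its 7th term is 22.
Position 14 falls in subsequence A as its term 8, giving 22.
Position 15 falls in subsequence A as its term 9, giving 22.
Position 16 → subsequence B, term 7 = -46.
Position 17 → subsequence B, term 8 = -55.
The 18th slot belongs to subsequence B; its 9th term is -64.

22, 22, 22, -46, -55, -64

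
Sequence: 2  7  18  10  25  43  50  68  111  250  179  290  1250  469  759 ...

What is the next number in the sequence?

Positions follow the repeating pattern ABB; grouping by letter gives 2 tracks.
Track A: 2, 10, 50, 250, 1250 (multiplying by 5 each time).
Track B: 7, 18, 25, 43, 68, 111, 179, 290, 469, 759 (a Fibonacci-like recurrence a_n = a_{n-1} + a_{n-2}).
The 16th slot belongs to track A; its 6th term is 6250.

6250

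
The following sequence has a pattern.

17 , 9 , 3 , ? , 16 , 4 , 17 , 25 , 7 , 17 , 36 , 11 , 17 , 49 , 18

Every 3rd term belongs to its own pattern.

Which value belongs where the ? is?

Taking every 3rd term gives 3 separate tracks.
Subsequence A = 17, ?, 17, 17, 17: the constant sequence 17.
Subsequence B = 9, 16, 25, 36, 49: consecutive squares n² from n = 3.
Subsequence C = 3, 4, 7, 11, 18: a Fibonacci-like recurrence a_n = a_{n-1} + a_{n-2}.
The gap is subsequence A's term 2; the rule gives 17.

17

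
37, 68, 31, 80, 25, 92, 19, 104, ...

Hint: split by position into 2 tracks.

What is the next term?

13

The terms cycle through 2 interleaved subsequences.
Stream A: 37, 31, 25, 19 — subtracting 6 each time.
Stream B: 68, 80, 92, 104 — arithmetic, step +12.
Term 9 comes from stream A (its 5th entry): 13.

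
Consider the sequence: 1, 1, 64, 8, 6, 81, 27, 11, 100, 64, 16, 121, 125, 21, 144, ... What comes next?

216

Taking every 3rd term gives 3 separate tracks.
Track A: 1, 8, 27, 64, 125. Consecutive cubes n³ from n = 1.
Track B: 1, 6, 11, 16, 21. Adding 5 each time.
Track C: 64, 81, 100, 121, 144. Perfect squares starting at 8².
The 16th slot belongs to track A; its 6th term is 216.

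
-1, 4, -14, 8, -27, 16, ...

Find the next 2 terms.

-40, 32

Taking every 2nd term gives 2 separate tracks.
Subsequence A is -1, -14, -27, which is subtracting 13 each time.
Subsequence B is 4, 8, 16, which is powers of 2.
Position 7 falls in subsequence A as its term 4, giving -40.
The 8th slot belongs to subsequence B; its 4th term is 32.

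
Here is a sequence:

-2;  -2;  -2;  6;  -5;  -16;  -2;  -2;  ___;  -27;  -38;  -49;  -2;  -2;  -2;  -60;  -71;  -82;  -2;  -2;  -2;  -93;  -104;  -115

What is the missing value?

Positions follow the repeating pattern AAABBB; grouping by letter gives 2 tracks.
Track A: -2, -2, -2, -2, -2, ?, -2, -2, -2, -2, -2, -2. Always -2.
Track B: 6, -5, -16, -27, -38, -49, -60, -71, -82, -93, -104, -115. Linear: a_n = 17 − 11·n.
Filling track A at index 6 by its rule yields -2.

-2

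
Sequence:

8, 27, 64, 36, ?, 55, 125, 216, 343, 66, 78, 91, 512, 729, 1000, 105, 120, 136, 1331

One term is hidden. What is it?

45

Positions follow the repeating pattern AAABBB; grouping by letter gives 2 tracks.
Track A: 8, 27, 64, 125, 216, 343, 512, 729, 1000, 1331 — consecutive cubes n³ from n = 2.
Track B: 36, ?, 55, 66, 78, 91, 105, 120, 136 — triangular numbers n(n+1)/2 for n = 8, 9, ….
The gap is track B's term 2; the rule gives 45.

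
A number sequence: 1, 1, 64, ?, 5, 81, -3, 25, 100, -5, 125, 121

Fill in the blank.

Split by position mod 3: positions 1, 4, 7, … form one track, and each other residue class forms its own.
Track A: 1, ?, -3, -5 — subtracting 2 each time.
Track B: 1, 5, 25, 125 — a geometric progression (common ratio 5).
Track C: 64, 81, 100, 121 — consecutive squares n² from n = 8.
Track A's pattern makes the blank -1.

-1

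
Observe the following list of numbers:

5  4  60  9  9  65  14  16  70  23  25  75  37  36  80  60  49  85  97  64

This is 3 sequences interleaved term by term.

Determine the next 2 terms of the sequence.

Split by position mod 3: positions 1, 4, 7, … form one track, and each other residue class forms its own.
Track A is 5, 9, 14, 23, 37, 60, 97, which is each term equals the sum of the previous two.
Track B is 4, 9, 16, 25, 36, 49, 64, which is perfect squares starting at 2².
Track C is 60, 65, 70, 75, 80, 85, which is linear: a_n = 55 + 5·n.
The 21st slot belongs to track C; its 7th term is 90.
Position 22 falls in track A as its term 8, giving 157.

90, 157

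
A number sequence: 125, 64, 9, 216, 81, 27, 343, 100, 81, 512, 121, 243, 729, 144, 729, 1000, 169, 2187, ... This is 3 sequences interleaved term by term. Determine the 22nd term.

1728

Read the sequence 3 terms at a time; column i is its own pattern.
Track A: 125, 216, 343, 512, 729, 1000. Perfect cubes starting at 5³.
Track B: 64, 81, 100, 121, 144, 169. Consecutive squares n² from n = 8.
Track C: 9, 27, 81, 243, 729, 2187. Multiplying by 3 each time.
Term 22 comes from track A (its 8th entry): 1728.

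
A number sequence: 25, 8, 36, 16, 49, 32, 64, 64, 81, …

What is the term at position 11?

100

Positions 1, 3, 5, … form one subsequence and positions 2, 4, 6, … form another.
Track A = 25, 36, 49, 64, 81: perfect squares starting at 5².
Track B = 8, 16, 32, 64: successive powers of 2.
Position 11 → track A, term 6 = 100.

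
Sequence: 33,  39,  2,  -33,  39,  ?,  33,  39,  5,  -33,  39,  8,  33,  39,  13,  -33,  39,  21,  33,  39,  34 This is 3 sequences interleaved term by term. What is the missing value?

3

Read the sequence 3 terms at a time; column i is its own pattern.
Track A = 33, -33, 33, -33, 33, -33, 33: alternating ±33.
Track B = 39, 39, 39, 39, 39, 39, 39: the constant sequence 39.
Track C = 2, ?, 5, 8, 13, 21, 34: each term equals the sum of the previous two.
The gap is track C's term 2; the rule gives 3.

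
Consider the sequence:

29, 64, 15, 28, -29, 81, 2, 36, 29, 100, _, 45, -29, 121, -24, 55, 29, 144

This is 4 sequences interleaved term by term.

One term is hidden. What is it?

Split by position mod 4 into 4 tracks.
Subsequence A = 29, -29, 29, -29, 29: oscillating between 29 and -29.
Subsequence B = 64, 81, 100, 121, 144: the squares 8², 9², 10², ….
Subsequence C = 15, 2, ?, -24: arithmetic, step −13.
Subsequence D = 28, 36, 45, 55: the triangular numbers T_7, T_8, ….
The gap is subsequence C's term 3; the rule gives -11.

-11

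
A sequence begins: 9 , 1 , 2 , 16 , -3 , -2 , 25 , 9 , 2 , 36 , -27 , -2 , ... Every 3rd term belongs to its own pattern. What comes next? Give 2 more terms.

The terms cycle through 3 interleaved subsequences.
Stream A is 9, 16, 25, 36, which is the squares 3², 4², 5², ….
Stream B is 1, -3, 9, -27, which is geometric, ×-3 each step.
Stream C is 2, -2, 2, -2, which is oscillating between 2 and -2.
The 13th slot belongs to stream A; its 5th term is 49.
The 14th slot belongs to stream B; its 5th term is 81.

49, 81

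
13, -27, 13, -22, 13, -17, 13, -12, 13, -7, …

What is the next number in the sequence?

Positions 1, 3, 5, … form one subsequence and positions 2, 4, 6, … form another.
Subsequence A is 13, 13, 13, 13, 13, which is the constant sequence 13.
Subsequence B is -27, -22, -17, -12, -7, which is linear: a_n = -32 + 5·n.
The 11th slot belongs to subsequence A; its 6th term is 13.

13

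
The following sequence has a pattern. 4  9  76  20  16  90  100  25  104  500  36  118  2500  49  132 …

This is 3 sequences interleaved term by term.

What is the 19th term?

62500

Split by position mod 3: positions 1, 4, 7, … form one track, and each other residue class forms its own.
Track A: 4, 20, 100, 500, 2500 — geometric, ×5 each step.
Track B: 9, 16, 25, 36, 49 — perfect squares starting at 3².
Track C: 76, 90, 104, 118, 132 — linear: a_n = 62 + 14·n.
Position 19 → track A, term 7 = 62500.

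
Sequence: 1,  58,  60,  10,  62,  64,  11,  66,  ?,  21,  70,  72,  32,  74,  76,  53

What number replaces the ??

68

Reading positions in blocks of 3 reveals the pattern ABB — 2 tracks woven together.
Subsequence A is 1, 10, 11, 21, 32, 53, which is each term equals the sum of the previous two.
Subsequence B is 58, 60, 62, 64, 66, ?, 70, 72, 74, 76, which is arithmetic, step +2.
Filling subsequence B at index 6 by its rule yields 68.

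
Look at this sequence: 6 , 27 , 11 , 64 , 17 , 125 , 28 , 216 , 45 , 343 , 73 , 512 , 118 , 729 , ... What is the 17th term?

309

The terms cycle through 2 interleaved subsequences.
Track A: 6, 11, 17, 28, 45, 73, 118. Fibonacci-style (each term is the sum of the two before it).
Track B: 27, 64, 125, 216, 343, 512, 729. Consecutive cubes n³ from n = 3.
Position 17 falls in track A as its term 9, giving 309.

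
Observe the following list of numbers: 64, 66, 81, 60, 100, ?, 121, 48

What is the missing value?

54

Taking every 2nd term gives 2 separate tracks.
Stream A: 64, 81, 100, 121 — consecutive squares n² from n = 8.
Stream B: 66, 60, ?, 48 — arithmetic, step −6.
Filling stream B at index 3 by its rule yields 54.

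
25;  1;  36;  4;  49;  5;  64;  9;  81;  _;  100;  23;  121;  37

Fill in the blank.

14

Odd-indexed and even-indexed terms follow separate rules.
Subsequence A: 25, 36, 49, 64, 81, 100, 121. The squares 5², 6², 7², ….
Subsequence B: 1, 4, 5, 9, ?, 23, 37. Fibonacci-style (each term is the sum of the two before it).
So the missing entry in subsequence B is 14.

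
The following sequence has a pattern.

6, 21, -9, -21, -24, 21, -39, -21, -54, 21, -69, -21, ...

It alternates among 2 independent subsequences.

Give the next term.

-84

The terms cycle through 2 interleaved subsequences.
Track A is 6, -9, -24, -39, -54, -69, which is arithmetic, step −15.
Track B is 21, -21, 21, -21, 21, -21, which is the oscillation 21·(−1)^(n+1).
The 13th slot belongs to track A; its 7th term is -84.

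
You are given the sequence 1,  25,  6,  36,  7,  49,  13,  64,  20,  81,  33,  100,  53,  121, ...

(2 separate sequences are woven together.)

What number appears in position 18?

The terms cycle through 2 interleaved subsequences.
Stream A: 1, 6, 7, 13, 20, 33, 53 (each term equals the sum of the previous two).
Stream B: 25, 36, 49, 64, 81, 100, 121 (consecutive squares n² from n = 5).
Position 18 → stream B, term 9 = 169.

169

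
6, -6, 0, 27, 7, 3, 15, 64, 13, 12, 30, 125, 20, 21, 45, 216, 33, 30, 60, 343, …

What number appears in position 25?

The terms cycle through 4 interleaved subsequences.
Stream A = 6, 7, 13, 20, 33: each term equals the sum of the previous two.
Stream B = -6, 3, 12, 21, 30: linear: a_n = -15 + 9·n.
Stream C = 0, 15, 30, 45, 60: adding 15 each time.
Stream D = 27, 64, 125, 216, 343: the cubes 3³, 4³, 5³, ….
Term 25 comes from stream A (its 7th entry): 86.

86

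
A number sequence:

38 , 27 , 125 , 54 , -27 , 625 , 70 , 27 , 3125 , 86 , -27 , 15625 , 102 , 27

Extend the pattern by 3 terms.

78125, 118, -27

The terms cycle through 3 interleaved subsequences.
Track A is 38, 54, 70, 86, 102, which is arithmetic, step +16.
Track B is 27, -27, 27, -27, 27, which is oscillating between 27 and -27.
Track C is 125, 625, 3125, 15625, which is powers 5^3, 5^4, 5^5, ….
The 15th slot belongs to track C; its 5th term is 78125.
Position 16 → track A, term 6 = 118.
Position 17 → track B, term 6 = -27.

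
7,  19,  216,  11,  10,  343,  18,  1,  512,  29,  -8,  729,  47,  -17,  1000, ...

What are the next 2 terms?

Taking every 3rd term gives 3 separate tracks.
Track A: 7, 11, 18, 29, 47 (a Fibonacci-like recurrence a_n = a_{n-1} + a_{n-2}).
Track B: 19, 10, 1, -8, -17 (subtracting 9 each time).
Track C: 216, 343, 512, 729, 1000 (the cubes 6³, 7³, 8³, …).
The 16th slot belongs to track A; its 6th term is 76.
Position 17 falls in track B as its term 6, giving -26.

76, -26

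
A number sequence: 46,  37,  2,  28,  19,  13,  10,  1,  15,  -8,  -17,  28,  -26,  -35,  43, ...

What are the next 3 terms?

-44, -53, 71

Reading positions in blocks of 3 reveals the pattern AAB — 2 tracks woven together.
Track A = 46, 37, 28, 19, 10, 1, -8, -17, -26, -35: linear: a_n = 55 − 9·n.
Track B = 2, 13, 15, 28, 43: Fibonacci-style (each term is the sum of the two before it).
Position 16 falls in track A as its term 11, giving -44.
Position 17 → track A, term 12 = -53.
Position 18 falls in track B as its term 6, giving 71.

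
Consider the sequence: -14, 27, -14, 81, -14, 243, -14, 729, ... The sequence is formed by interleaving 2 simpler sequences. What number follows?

Positions 1, 3, 5, … form one subsequence and positions 2, 4, 6, … form another.
Track A: -14, -14, -14, -14. Constant -14.
Track B: 27, 81, 243, 729. Powers 3^3, 3^4, 3^5, ….
Position 9 → track A, term 5 = -14.

-14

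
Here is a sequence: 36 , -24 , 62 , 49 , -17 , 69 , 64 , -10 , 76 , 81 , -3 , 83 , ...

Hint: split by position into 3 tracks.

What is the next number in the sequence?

Split by position mod 3: positions 1, 4, 7, … form one track, and each other residue class forms its own.
Subsequence A is 36, 49, 64, 81, which is consecutive squares n² from n = 6.
Subsequence B is -24, -17, -10, -3, which is linear: a_n = -31 + 7·n.
Subsequence C is 62, 69, 76, 83, which is adding 7 each time.
Position 13 → subsequence A, term 5 = 100.

100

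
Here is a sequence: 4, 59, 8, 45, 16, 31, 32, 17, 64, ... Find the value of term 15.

512

Split by position mod 2 into 2 tracks.
Track A: 4, 8, 16, 32, 64. Successive powers of 2.
Track B: 59, 45, 31, 17. Arithmetic, step −14.
Position 15 → track A, term 8 = 512.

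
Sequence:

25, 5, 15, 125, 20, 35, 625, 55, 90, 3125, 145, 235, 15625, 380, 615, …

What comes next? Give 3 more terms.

78125, 995, 1610

The slot pattern repeats as ABB (period 3), so there are 2 interleaved tracks.
Stream A is 25, 125, 625, 3125, 15625, which is powers 5^2, 5^3, 5^4, ….
Stream B is 5, 15, 20, 35, 55, 90, 145, 235, 380, 615, which is Fibonacci-style (each term is the sum of the two before it).
Term 16 comes from stream A (its 6th entry): 78125.
The 17th slot belongs to stream B; its 11th term is 995.
Position 18 falls in stream B as its term 12, giving 1610.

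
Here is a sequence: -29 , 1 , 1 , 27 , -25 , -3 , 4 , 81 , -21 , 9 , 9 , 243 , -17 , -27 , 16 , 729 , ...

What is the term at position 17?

The terms cycle through 4 interleaved subsequences.
Track A: -29, -25, -21, -17. Linear: a_n = -33 + 4·n.
Track B: 1, -3, 9, -27. Geometric, ×-3 each step.
Track C: 1, 4, 9, 16. Consecutive squares n² from n = 1.
Track D: 27, 81, 243, 729. Powers 3^3, 3^4, 3^5, ….
Position 17 → track A, term 5 = -13.

-13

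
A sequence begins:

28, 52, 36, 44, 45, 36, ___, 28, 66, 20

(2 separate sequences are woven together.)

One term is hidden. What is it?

Split by position mod 2 into 2 tracks.
Track A: 28, 36, 45, ?, 66 — the triangular numbers T_7, T_8, ….
Track B: 52, 44, 36, 28, 20 — arithmetic with common difference −8.
So the missing entry in track A is 55.

55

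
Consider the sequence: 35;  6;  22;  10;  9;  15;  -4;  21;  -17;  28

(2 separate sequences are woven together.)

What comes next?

Taking every 2nd term gives 2 separate tracks.
Stream A: 35, 22, 9, -4, -17 (arithmetic, step −13).
Stream B: 6, 10, 15, 21, 28 (triangular numbers n(n+1)/2 for n = 3, 4, …).
Position 11 → stream A, term 6 = -30.

-30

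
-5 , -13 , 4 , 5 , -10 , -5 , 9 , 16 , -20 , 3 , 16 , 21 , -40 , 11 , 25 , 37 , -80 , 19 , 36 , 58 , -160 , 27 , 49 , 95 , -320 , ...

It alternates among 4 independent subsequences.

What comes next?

Taking every 4th term gives 4 separate tracks.
Stream A: -5, -10, -20, -40, -80, -160, -320 — geometric, ×2 each step.
Stream B: -13, -5, 3, 11, 19, 27 — linear: a_n = -21 + 8·n.
Stream C: 4, 9, 16, 25, 36, 49 — perfect squares starting at 2².
Stream D: 5, 16, 21, 37, 58, 95 — each term equals the sum of the previous two.
Position 26 falls in stream B as its term 7, giving 35.

35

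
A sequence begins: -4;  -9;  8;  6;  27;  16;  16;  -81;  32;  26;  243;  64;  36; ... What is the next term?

-729

Split by position mod 3: positions 1, 4, 7, … form one track, and each other residue class forms its own.
Track A: -4, 6, 16, 26, 36. Arithmetic, step +10.
Track B: -9, 27, -81, 243. A geometric progression (common ratio -3).
Track C: 8, 16, 32, 64. Powers of 2.
The 14th slot belongs to track B; its 5th term is -729.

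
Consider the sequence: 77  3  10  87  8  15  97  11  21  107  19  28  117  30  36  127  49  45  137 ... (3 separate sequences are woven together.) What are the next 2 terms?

79, 55

Read the sequence 3 terms at a time; column i is its own pattern.
Subsequence A: 77, 87, 97, 107, 117, 127, 137 (adding 10 each time).
Subsequence B: 3, 8, 11, 19, 30, 49 (each term equals the sum of the previous two).
Subsequence C: 10, 15, 21, 28, 36, 45 (triangular numbers starting at T_4).
The 20th slot belongs to subsequence B; its 7th term is 79.
Term 21 comes from subsequence C (its 7th entry): 55.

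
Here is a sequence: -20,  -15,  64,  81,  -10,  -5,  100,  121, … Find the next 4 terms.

0, 5, 144, 169

Positions follow the repeating pattern AABB; grouping by letter gives 2 tracks.
Stream A: -20, -15, -10, -5 — adding 5 each time.
Stream B: 64, 81, 100, 121 — perfect squares starting at 8².
The 9th slot belongs to stream A; its 5th term is 0.
Position 10 falls in stream A as its term 6, giving 5.
Term 11 comes from stream B (its 5th entry): 144.
Position 12 falls in stream B as its term 6, giving 169.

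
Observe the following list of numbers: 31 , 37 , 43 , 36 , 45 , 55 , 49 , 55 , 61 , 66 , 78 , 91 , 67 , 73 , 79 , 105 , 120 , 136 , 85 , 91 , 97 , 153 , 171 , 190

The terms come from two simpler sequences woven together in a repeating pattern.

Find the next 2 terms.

Positions follow the repeating pattern AAABBB; grouping by letter gives 2 tracks.
Subsequence A is 31, 37, 43, 49, 55, 61, 67, 73, 79, 85, 91, 97, which is linear: a_n = 25 + 6·n.
Subsequence B is 36, 45, 55, 66, 78, 91, 105, 120, 136, 153, 171, 190, which is the triangular numbers T_8, T_9, ….
Position 25 falls in subsequence A as its term 13, giving 103.
Position 26 → subsequence A, term 14 = 109.

103, 109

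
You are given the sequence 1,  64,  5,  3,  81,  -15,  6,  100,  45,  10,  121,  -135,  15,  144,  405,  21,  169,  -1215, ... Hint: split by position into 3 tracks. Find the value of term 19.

28

Split by position mod 3: positions 1, 4, 7, … form one track, and each other residue class forms its own.
Track A: 1, 3, 6, 10, 15, 21 — triangular numbers n(n+1)/2 for n = 1, 2, ….
Track B: 64, 81, 100, 121, 144, 169 — perfect squares starting at 8².
Track C: 5, -15, 45, -135, 405, -1215 — geometric, ×-3 each step.
The 19th slot belongs to track A; its 7th term is 28.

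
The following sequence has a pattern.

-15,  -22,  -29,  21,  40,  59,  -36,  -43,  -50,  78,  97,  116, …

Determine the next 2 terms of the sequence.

Positions follow the repeating pattern AAABBB; grouping by letter gives 2 tracks.
Track A: -15, -22, -29, -36, -43, -50 — arithmetic with common difference −7.
Track B: 21, 40, 59, 78, 97, 116 — arithmetic with common difference +19.
Term 13 comes from track A (its 7th entry): -57.
Term 14 comes from track A (its 8th entry): -64.

-57, -64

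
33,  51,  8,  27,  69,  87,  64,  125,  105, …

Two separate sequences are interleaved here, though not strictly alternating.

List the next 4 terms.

123, 216, 343, 141

Reading positions in blocks of 4 reveals the pattern AABB — 2 tracks woven together.
Track A: 33, 51, 69, 87, 105 — arithmetic with common difference +18.
Track B: 8, 27, 64, 125 — consecutive cubes n³ from n = 2.
The 10th slot belongs to track A; its 6th term is 123.
Position 11 falls in track B as its term 5, giving 216.
Position 12 falls in track B as its term 6, giving 343.
Position 13 → track A, term 7 = 141.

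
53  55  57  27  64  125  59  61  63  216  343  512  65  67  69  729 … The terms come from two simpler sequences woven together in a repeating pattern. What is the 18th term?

The slot pattern repeats as AAABBB (period 6), so there are 2 interleaved tracks.
Track A: 53, 55, 57, 59, 61, 63, 65, 67, 69. Arithmetic with common difference +2.
Track B: 27, 64, 125, 216, 343, 512, 729. Perfect cubes starting at 3³.
Term 18 comes from track B (its 9th entry): 1331.

1331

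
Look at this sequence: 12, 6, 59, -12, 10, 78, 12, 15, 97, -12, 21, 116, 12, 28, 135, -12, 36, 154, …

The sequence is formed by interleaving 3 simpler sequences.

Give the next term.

12

Read the sequence 3 terms at a time; column i is its own pattern.
Track A: 12, -12, 12, -12, 12, -12. Alternating ±12.
Track B: 6, 10, 15, 21, 28, 36. Triangular numbers n(n+1)/2 for n = 3, 4, ….
Track C: 59, 78, 97, 116, 135, 154. Arithmetic with common difference +19.
The 19th slot belongs to track A; its 7th term is 12.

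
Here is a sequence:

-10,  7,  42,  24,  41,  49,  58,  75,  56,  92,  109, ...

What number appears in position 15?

The slot pattern repeats as AAB (period 3), so there are 2 interleaved tracks.
Track A: -10, 7, 24, 41, 58, 75, 92, 109 (adding 17 each time).
Track B: 42, 49, 56 (arithmetic, step +7).
Position 15 falls in track B as its term 5, giving 70.

70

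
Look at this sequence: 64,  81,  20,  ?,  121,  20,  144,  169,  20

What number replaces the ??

100

Reading positions in blocks of 3 reveals the pattern AAB — 2 tracks woven together.
Stream A is 64, 81, ?, 121, 144, 169, which is the squares 8², 9², 10², ….
Stream B is 20, 20, 20, which is the constant sequence 20.
Filling stream A at index 3 by its rule yields 100.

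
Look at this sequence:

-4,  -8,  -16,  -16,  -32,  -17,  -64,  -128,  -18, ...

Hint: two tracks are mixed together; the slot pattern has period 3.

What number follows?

-256

Reading positions in blocks of 3 reveals the pattern AAB — 2 tracks woven together.
Stream A: -4, -8, -16, -32, -64, -128 (a geometric progression (common ratio 2)).
Stream B: -16, -17, -18 (linear: a_n = -15 − n).
The 10th slot belongs to stream A; its 7th term is -256.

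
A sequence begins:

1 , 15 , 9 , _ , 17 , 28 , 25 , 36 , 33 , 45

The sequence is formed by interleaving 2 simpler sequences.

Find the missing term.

Odd-indexed and even-indexed terms follow separate rules.
Subsequence A = 1, 9, 17, 25, 33: arithmetic with common difference +8.
Subsequence B = 15, ?, 28, 36, 45: triangular numbers starting at T_5.
So the missing entry in subsequence B is 21.

21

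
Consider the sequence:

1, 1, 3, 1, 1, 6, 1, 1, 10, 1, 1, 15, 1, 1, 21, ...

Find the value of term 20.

Positions follow the repeating pattern AAB; grouping by letter gives 2 tracks.
Track A: 1, 1, 1, 1, 1, 1, 1, 1, 1, 1 — always 1.
Track B: 3, 6, 10, 15, 21 — the triangular numbers T_2, T_3, ….
Term 20 comes from track A (its 14th entry): 1.

1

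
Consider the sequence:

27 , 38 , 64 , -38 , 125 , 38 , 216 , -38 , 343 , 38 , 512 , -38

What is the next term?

729

Odd-indexed and even-indexed terms follow separate rules.
Track A = 27, 64, 125, 216, 343, 512: the cubes 3³, 4³, 5³, ….
Track B = 38, -38, 38, -38, 38, -38: oscillating between 38 and -38.
Term 13 comes from track A (its 7th entry): 729.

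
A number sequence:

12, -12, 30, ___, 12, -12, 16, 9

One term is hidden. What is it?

The slot pattern repeats as AABB (period 4), so there are 2 interleaved tracks.
Track A: 12, -12, 12, -12. Oscillating between 12 and -12.
Track B: 30, ?, 16, 9. Linear: a_n = 37 − 7·n.
So the missing entry in track B is 23.

23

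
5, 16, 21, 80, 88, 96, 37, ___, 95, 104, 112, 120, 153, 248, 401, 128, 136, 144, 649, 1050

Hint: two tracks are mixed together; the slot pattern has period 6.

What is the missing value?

58

Reading positions in blocks of 6 reveals the pattern AAABBB — 2 tracks woven together.
Subsequence A = 5, 16, 21, 37, ?, 95, 153, 248, 401, 649, 1050: a Fibonacci-like recurrence a_n = a_{n-1} + a_{n-2}.
Subsequence B = 80, 88, 96, 104, 112, 120, 128, 136, 144: adding 8 each time.
The gap is subsequence A's term 5; the rule gives 58.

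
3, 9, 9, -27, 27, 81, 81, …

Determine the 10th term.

The terms cycle through 2 interleaved subsequences.
Subsequence A = 3, 9, 27, 81: successive powers of 3.
Subsequence B = 9, -27, 81: geometric, ×-3 each step.
Position 10 → subsequence B, term 5 = 729.

729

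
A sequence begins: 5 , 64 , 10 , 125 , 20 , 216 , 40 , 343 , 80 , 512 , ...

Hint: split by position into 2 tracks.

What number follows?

Odd-indexed and even-indexed terms follow separate rules.
Track A: 5, 10, 20, 40, 80 (multiplying by 2 each time).
Track B: 64, 125, 216, 343, 512 (perfect cubes starting at 4³).
Term 11 comes from track A (its 6th entry): 160.

160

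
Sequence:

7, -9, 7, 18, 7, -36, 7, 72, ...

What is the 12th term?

Split by position mod 2 into 2 tracks.
Subsequence A is 7, 7, 7, 7, which is always 7.
Subsequence B is -9, 18, -36, 72, which is multiplying by -2 each time.
Term 12 comes from subsequence B (its 6th entry): 288.

288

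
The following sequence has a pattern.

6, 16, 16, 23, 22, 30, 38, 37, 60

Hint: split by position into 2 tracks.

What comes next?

44

Taking every 2nd term gives 2 separate tracks.
Track A: 6, 16, 22, 38, 60 — a Fibonacci-like recurrence a_n = a_{n-1} + a_{n-2}.
Track B: 16, 23, 30, 37 — arithmetic, step +7.
The 10th slot belongs to track B; its 5th term is 44.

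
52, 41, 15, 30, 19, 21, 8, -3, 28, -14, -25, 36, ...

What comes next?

-36

Positions follow the repeating pattern AAB; grouping by letter gives 2 tracks.
Track A: 52, 41, 30, 19, 8, -3, -14, -25 — linear: a_n = 63 − 11·n.
Track B: 15, 21, 28, 36 — the triangular numbers T_5, T_6, ….
Position 13 → track A, term 9 = -36.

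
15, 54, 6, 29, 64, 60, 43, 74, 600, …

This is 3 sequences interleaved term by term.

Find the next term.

57

Split by position mod 3 into 3 tracks.
Track A: 15, 29, 43 — linear: a_n = 1 + 14·n.
Track B: 54, 64, 74 — arithmetic with common difference +10.
Track C: 6, 60, 600 — geometric, ×10 each step.
Position 10 → track A, term 4 = 57.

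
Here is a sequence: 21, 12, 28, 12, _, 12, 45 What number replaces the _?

36

Odd-indexed and even-indexed terms follow separate rules.
Track A = 21, 28, ?, 45: triangular numbers starting at T_6.
Track B = 12, 12, 12: always 12.
The gap is track A's term 3; the rule gives 36.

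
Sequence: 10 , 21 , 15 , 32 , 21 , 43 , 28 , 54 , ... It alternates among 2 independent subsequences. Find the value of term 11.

Split by position mod 2 into 2 tracks.
Track A is 10, 15, 21, 28, which is triangular numbers starting at T_4.
Track B is 21, 32, 43, 54, which is linear: a_n = 10 + 11·n.
The 11th slot belongs to track A; its 6th term is 45.

45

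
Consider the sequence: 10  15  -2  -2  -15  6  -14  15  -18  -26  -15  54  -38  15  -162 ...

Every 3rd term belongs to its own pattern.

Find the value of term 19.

Split by position mod 3 into 3 tracks.
Track A = 10, -2, -14, -26, -38: subtracting 12 each time.
Track B = 15, -15, 15, -15, 15: alternating ±15.
Track C = -2, 6, -18, 54, -162: geometric with ratio -3.
Position 19 → track A, term 7 = -62.

-62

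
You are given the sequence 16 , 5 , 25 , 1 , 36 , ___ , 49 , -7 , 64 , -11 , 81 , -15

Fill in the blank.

Odd-indexed and even-indexed terms follow separate rules.
Track A = 16, 25, 36, 49, 64, 81: perfect squares starting at 4².
Track B = 5, 1, ?, -7, -11, -15: linear: a_n = 9 − 4·n.
The gap is track B's term 3; the rule gives -3.

-3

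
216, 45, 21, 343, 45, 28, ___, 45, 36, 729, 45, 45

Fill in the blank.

512

Taking every 3rd term gives 3 separate tracks.
Subsequence A = 216, 343, ?, 729: perfect cubes starting at 6³.
Subsequence B = 45, 45, 45, 45: always 45.
Subsequence C = 21, 28, 36, 45: the triangular numbers T_6, T_7, ….
Subsequence A's pattern makes the blank 512.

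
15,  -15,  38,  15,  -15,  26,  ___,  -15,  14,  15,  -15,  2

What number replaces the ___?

Reading positions in blocks of 3 reveals the pattern AAB — 2 tracks woven together.
Track A: 15, -15, 15, -15, ?, -15, 15, -15 — oscillating between 15 and -15.
Track B: 38, 26, 14, 2 — subtracting 12 each time.
Track A's pattern makes the blank 15.

15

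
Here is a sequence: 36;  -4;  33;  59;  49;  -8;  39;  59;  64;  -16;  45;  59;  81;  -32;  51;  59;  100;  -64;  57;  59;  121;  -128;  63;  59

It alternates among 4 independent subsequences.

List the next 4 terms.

144, -256, 69, 59

The terms cycle through 4 interleaved subsequences.
Subsequence A: 36, 49, 64, 81, 100, 121. The squares 6², 7², 8², ….
Subsequence B: -4, -8, -16, -32, -64, -128. Geometric with ratio 2.
Subsequence C: 33, 39, 45, 51, 57, 63. Adding 6 each time.
Subsequence D: 59, 59, 59, 59, 59, 59. The constant sequence 59.
Term 25 comes from subsequence A (its 7th entry): 144.
The 26th slot belongs to subsequence B; its 7th term is -256.
Position 27 falls in subsequence C as its term 7, giving 69.
Position 28 falls in subsequence D as its term 7, giving 59.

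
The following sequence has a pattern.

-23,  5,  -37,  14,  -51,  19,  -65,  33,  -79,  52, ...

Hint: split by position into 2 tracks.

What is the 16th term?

The terms cycle through 2 interleaved subsequences.
Track A = -23, -37, -51, -65, -79: arithmetic, step −14.
Track B = 5, 14, 19, 33, 52: each term equals the sum of the previous two.
Term 16 comes from track B (its 8th entry): 222.

222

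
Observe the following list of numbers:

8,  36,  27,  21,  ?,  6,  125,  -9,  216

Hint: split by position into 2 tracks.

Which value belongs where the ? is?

Positions 1, 3, 5, … form one subsequence and positions 2, 4, 6, … form another.
Track A = 8, 27, ?, 125, 216: the cubes 2³, 3³, 4³, ….
Track B = 36, 21, 6, -9: subtracting 15 each time.
Filling track A at index 3 by its rule yields 64.

64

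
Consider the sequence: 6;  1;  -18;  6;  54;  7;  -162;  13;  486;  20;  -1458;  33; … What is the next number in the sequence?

4374

Positions 1, 3, 5, … form one subsequence and positions 2, 4, 6, … form another.
Subsequence A: 6, -18, 54, -162, 486, -1458 — multiplying by -3 each time.
Subsequence B: 1, 6, 7, 13, 20, 33 — a Fibonacci-like recurrence a_n = a_{n-1} + a_{n-2}.
Term 13 comes from subsequence A (its 7th entry): 4374.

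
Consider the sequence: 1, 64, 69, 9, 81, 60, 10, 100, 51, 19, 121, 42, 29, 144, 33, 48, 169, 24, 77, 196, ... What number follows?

15

Split by position mod 3 into 3 tracks.
Track A = 1, 9, 10, 19, 29, 48, 77: a Fibonacci-like recurrence a_n = a_{n-1} + a_{n-2}.
Track B = 64, 81, 100, 121, 144, 169, 196: perfect squares starting at 8².
Track C = 69, 60, 51, 42, 33, 24: linear: a_n = 78 − 9·n.
Term 21 comes from track C (its 7th entry): 15.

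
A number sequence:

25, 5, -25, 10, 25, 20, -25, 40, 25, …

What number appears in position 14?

320

Split by position mod 2 into 2 tracks.
Track A: 25, -25, 25, -25, 25 — alternating ±25.
Track B: 5, 10, 20, 40 — geometric with ratio 2.
Position 14 falls in track B as its term 7, giving 320.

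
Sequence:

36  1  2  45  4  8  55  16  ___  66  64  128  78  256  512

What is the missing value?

The slot pattern repeats as ABB (period 3), so there are 2 interleaved tracks.
Track A: 36, 45, 55, 66, 78 (the triangular numbers T_8, T_9, …).
Track B: 1, 2, 4, 8, 16, ?, 64, 128, 256, 512 (powers of 2).
The gap is track B's term 6; the rule gives 32.

32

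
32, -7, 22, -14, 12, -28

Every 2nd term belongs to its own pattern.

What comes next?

2

Split by position mod 2 into 2 tracks.
Subsequence A = 32, 22, 12: arithmetic, step −10.
Subsequence B = -7, -14, -28: multiplying by 2 each time.
Term 7 comes from subsequence A (its 4th entry): 2.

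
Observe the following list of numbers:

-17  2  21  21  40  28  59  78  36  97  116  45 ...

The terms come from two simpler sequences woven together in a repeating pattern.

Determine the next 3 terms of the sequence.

135, 154, 55

The slot pattern repeats as AAB (period 3), so there are 2 interleaved tracks.
Track A: -17, 2, 21, 40, 59, 78, 97, 116 — arithmetic, step +19.
Track B: 21, 28, 36, 45 — triangular numbers starting at T_6.
The 13th slot belongs to track A; its 9th term is 135.
Position 14 falls in track A as its term 10, giving 154.
Term 15 comes from track B (its 5th entry): 55.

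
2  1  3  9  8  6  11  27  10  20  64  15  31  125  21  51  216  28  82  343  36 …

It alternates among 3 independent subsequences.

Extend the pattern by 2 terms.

133, 512

Split by position mod 3 into 3 tracks.
Track A: 2, 9, 11, 20, 31, 51, 82 (a Fibonacci-like recurrence a_n = a_{n-1} + a_{n-2}).
Track B: 1, 8, 27, 64, 125, 216, 343 (the cubes 1³, 2³, 3³, …).
Track C: 3, 6, 10, 15, 21, 28, 36 (the triangular numbers T_2, T_3, …).
Term 22 comes from track A (its 8th entry): 133.
Position 23 falls in track B as its term 8, giving 512.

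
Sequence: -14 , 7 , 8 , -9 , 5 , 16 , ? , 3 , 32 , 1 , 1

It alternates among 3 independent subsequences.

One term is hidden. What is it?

-4

Split by position mod 3 into 3 tracks.
Subsequence A = -14, -9, ?, 1: arithmetic, step +5.
Subsequence B = 7, 5, 3, 1: subtracting 2 each time.
Subsequence C = 8, 16, 32: powers 2^3, 2^4, 2^5, ….
Filling subsequence A at index 3 by its rule yields -4.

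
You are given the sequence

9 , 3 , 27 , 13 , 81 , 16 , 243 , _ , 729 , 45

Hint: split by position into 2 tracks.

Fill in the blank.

The terms cycle through 2 interleaved subsequences.
Track A is 9, 27, 81, 243, 729, which is geometric, ×3 each step.
Track B is 3, 13, 16, ?, 45, which is each term equals the sum of the previous two.
So the missing entry in track B is 29.

29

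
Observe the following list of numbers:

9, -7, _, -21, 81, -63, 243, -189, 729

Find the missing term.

27

Positions 1, 3, 5, … form one subsequence and positions 2, 4, 6, … form another.
Subsequence A is 9, ?, 81, 243, 729, which is successive powers of 3.
Subsequence B is -7, -21, -63, -189, which is multiplying by 3 each time.
So the missing entry in subsequence A is 27.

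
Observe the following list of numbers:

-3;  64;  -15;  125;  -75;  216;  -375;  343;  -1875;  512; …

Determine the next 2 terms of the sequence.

Odd-indexed and even-indexed terms follow separate rules.
Track A: -3, -15, -75, -375, -1875 (geometric, ×5 each step).
Track B: 64, 125, 216, 343, 512 (the cubes 4³, 5³, 6³, …).
Term 11 comes from track A (its 6th entry): -9375.
Position 12 falls in track B as its term 6, giving 729.

-9375, 729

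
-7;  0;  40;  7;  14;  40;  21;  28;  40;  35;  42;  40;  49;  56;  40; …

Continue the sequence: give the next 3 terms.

The slot pattern repeats as AAB (period 3), so there are 2 interleaved tracks.
Subsequence A = -7, 0, 7, 14, 21, 28, 35, 42, 49, 56: arithmetic with common difference +7.
Subsequence B = 40, 40, 40, 40, 40: constant 40.
Term 16 comes from subsequence A (its 11th entry): 63.
Position 17 → subsequence A, term 12 = 70.
Position 18 falls in subsequence B as its term 6, giving 40.

63, 70, 40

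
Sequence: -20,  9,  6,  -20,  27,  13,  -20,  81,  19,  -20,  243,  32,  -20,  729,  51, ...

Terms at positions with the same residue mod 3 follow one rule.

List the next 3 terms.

-20, 2187, 83

Split by position mod 3: positions 1, 4, 7, … form one track, and each other residue class forms its own.
Subsequence A = -20, -20, -20, -20, -20: the constant sequence -20.
Subsequence B = 9, 27, 81, 243, 729: successive powers of 3.
Subsequence C = 6, 13, 19, 32, 51: Fibonacci-style (each term is the sum of the two before it).
Position 16 falls in subsequence A as its term 6, giving -20.
Position 17 → subsequence B, term 6 = 2187.
Position 18 → subsequence C, term 6 = 83.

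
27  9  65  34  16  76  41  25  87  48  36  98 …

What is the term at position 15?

109

Split by position mod 3: positions 1, 4, 7, … form one track, and each other residue class forms its own.
Stream A: 27, 34, 41, 48 — arithmetic, step +7.
Stream B: 9, 16, 25, 36 — the squares 3², 4², 5², ….
Stream C: 65, 76, 87, 98 — adding 11 each time.
The 15th slot belongs to stream C; its 5th term is 109.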